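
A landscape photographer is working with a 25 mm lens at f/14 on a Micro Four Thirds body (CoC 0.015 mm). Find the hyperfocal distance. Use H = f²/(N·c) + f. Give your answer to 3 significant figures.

3.00 m

Hyperfocal distance H = f²/(N·c) + f = 25²/(14 × 0.015) + 25 = 625/0.21 + 25 ≈ 3001.2 mm ≈ 3.00 m.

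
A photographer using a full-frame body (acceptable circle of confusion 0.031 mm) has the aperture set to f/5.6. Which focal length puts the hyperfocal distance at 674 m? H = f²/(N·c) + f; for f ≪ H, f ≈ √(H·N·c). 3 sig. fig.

342 mm

From H = f²/(N·c) + f, with f ≪ H: f ≈ √(H·N·c) = √(674000 × 5.6 × 0.031) = √117006 ≈ 342.1 mm.
The +f correction barely moves this — solving exactly, f² + N·c·f − N·c·H = 0 ⇒ f = (−N·c + √((N·c)² + 4·N·c·H))/2 = (−0.1736 + √468026)/2 ≈ 341.98 mm, so f ≈ 342 mm.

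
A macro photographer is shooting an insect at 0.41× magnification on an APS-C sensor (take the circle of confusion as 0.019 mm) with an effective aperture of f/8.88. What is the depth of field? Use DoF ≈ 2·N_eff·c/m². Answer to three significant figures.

At magnification m, DoF ≈ 2·N_eff·c/m² = 2 × 8.88 × 0.019 / 0.41² = 0.3374 / 0.1681 ≈ 2.01 mm.

2.01 mm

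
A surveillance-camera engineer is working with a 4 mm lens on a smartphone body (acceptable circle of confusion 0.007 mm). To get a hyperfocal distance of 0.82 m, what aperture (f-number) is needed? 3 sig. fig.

Rearrange H = f²/(N·c) + f for N: N = f² / ((H − f)·c).
N = 4² / ((820 − 4) × 0.007) = 16 / 5.712 ≈ 2.80.

f/2.80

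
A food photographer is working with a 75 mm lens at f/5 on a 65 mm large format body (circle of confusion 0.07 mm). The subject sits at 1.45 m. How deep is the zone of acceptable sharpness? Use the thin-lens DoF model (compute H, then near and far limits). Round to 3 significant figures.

250 mm

Hyperfocal distance H = f²/(N·c) + f = 75²/(5 × 0.07) + 75 = 5625/0.35 + 75 ≈ 16146.4 mm ≈ 16.15 m.
Near limit Dn = s·(H − f)/(H + s − 2f) = 1450 × (16146.4 − 75) / (16146.4 + 1450 − 2 × 75) = 1450 × 16071.4 / 17446.4 ≈ 1335.72 mm.
Far limit Df = s·(H − f)/(H − s) = 1450 × (16146.4 − 75) / (16146.4 − 1450) = 1450 × 16071.4 / 14696.4 ≈ 1585.66 mm.
Depth of field = Df − Dn = 1585.66 − 1335.72 ≈ 249.94 mm.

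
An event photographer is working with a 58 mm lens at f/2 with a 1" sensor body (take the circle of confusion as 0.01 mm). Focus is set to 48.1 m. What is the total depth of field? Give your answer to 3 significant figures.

Hyperfocal distance H = f²/(N·c) + f = 58²/(2 × 0.01) + 58 = 3364/0.02 + 58 ≈ 168258.0 mm ≈ 168.3 m.
Near limit Dn = s·(H − f)/(H + s − 2f) = 48100 × (168258.0 − 58) / (168258.0 + 48100 − 2 × 58) = 48100 × 168200.0 / 216242.0 ≈ 37414 mm.
Far limit Df = s·(H − f)/(H − s) = 48100 × (168258.0 − 58) / (168258.0 − 48100) = 48100 × 168200.0 / 120158.0 ≈ 67332 mm.
Depth of field = Df − Dn = 67332 − 37414 ≈ 29918 mm ≈ 29.9 m.

29.9 m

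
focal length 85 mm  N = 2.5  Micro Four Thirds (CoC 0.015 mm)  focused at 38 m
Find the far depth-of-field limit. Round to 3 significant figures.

47.3 m

Hyperfocal distance H = f²/(N·c) + f = 85²/(2.5 × 0.015) + 85 = 7225/0.0375 + 85 ≈ 192751.7 mm ≈ 192.8 m.
Far limit Df = s·(H − f)/(H − s) = 38000 × (192751.7 − 85) / (192751.7 − 38000) = 38000 × 192666.7 / 154751.7 ≈ 47310 mm ≈ 47.3 m.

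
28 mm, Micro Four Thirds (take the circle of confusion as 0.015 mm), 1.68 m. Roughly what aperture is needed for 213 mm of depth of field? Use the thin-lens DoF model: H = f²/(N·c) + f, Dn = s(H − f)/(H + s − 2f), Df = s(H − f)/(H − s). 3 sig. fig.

f/2.00

Write h = H − f = f²/(N·c). The thin-lens limits are Dn = s·h/(h + (s−f)) and Df = s·h/(h − (s−f)), so DoF = Df − Dn = 2·s·(s−f)·h / (h² − (s−f)²).
That is a quadratic in h: DoF·h² − 2·s·(s−f)·h − DoF·(s−f)² = 0 ⇒ h = (s−f)·(s + √(s² + DoF²)) / DoF = 1652 × (1680 + √(1680² + 213²)) / 213 = 1652 × (1680 + 1693.45) / 213 ≈ 26164 mm.
Then N = f²/(c·h) = 28² / (0.015 × 26164) = 784 / 392.46 ≈ 2.00.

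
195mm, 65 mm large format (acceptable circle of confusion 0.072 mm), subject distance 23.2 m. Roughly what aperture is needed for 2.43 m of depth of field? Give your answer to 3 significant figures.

f/1.20

Write h = H − f = f²/(N·c). The thin-lens limits are Dn = s·h/(h + (s−f)) and Df = s·h/(h − (s−f)), so DoF = Df − Dn = 2·s·(s−f)·h / (h² − (s−f)²).
That is a quadratic in h: DoF·h² − 2·s·(s−f)·h − DoF·(s−f)² = 0 ⇒ h = (s−f)·(s + √(s² + DoF²)) / DoF = 23005 × (23200 + √(23200² + 2430²)) / 2430 = 23005 × (23200 + 23326.9) / 2430 ≈ 440474 mm.
Then N = f²/(c·h) = 195² / (0.072 × 440474) = 38025 / 31714 ≈ 1.20.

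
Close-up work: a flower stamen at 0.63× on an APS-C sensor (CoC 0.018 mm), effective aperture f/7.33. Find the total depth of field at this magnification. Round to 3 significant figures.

0.665 mm

At magnification m, DoF ≈ 2·N_eff·c/m² = 2 × 7.33 × 0.018 / 0.63² = 0.2639 / 0.3969 ≈ 0.665 mm.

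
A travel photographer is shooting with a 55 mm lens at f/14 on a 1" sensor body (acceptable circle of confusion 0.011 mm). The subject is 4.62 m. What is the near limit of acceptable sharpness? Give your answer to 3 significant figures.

3.75 m

Hyperfocal distance H = f²/(N·c) + f = 55²/(14 × 0.011) + 55 = 3025/0.154 + 55 ≈ 19697.9 mm ≈ 19.70 m.
Near limit Dn = s·(H − f)/(H + s − 2f) = 4620 × (19697.9 − 55) / (19697.9 + 4620 − 2 × 55) = 4620 × 19642.9 / 24207.9 ≈ 3748.8 mm ≈ 3.75 m.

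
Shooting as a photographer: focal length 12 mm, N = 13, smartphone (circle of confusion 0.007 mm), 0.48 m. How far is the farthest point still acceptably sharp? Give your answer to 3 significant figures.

0.682 m

Hyperfocal distance H = f²/(N·c) + f = 12²/(13 × 0.007) + 12 = 144/0.091 + 12 ≈ 1594.4 mm ≈ 1.594 m.
Far limit Df = s·(H − f)/(H − s) = 480 × (1594.4 − 12) / (1594.4 − 480) = 480 × 1582.4 / 1114.4 ≈ 681.58 mm ≈ 0.682 m.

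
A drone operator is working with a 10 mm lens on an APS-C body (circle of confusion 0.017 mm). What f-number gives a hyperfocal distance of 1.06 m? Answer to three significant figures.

Rearrange H = f²/(N·c) + f for N: N = f² / ((H − f)·c).
N = 10² / ((1060 − 10) × 0.017) = 100 / 17.85 ≈ 5.60.

f/5.60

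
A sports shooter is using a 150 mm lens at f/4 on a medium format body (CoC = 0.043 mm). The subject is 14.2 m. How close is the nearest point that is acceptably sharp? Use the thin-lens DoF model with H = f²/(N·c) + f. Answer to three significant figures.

Hyperfocal distance H = f²/(N·c) + f = 150²/(4 × 0.043) + 150 = 22500/0.172 + 150 ≈ 130964.0 mm ≈ 131.0 m.
Near limit Dn = s·(H − f)/(H + s − 2f) = 14200 × (130964.0 − 150) / (130964.0 + 14200 − 2 × 150) = 14200 × 130814.0 / 144864.0 ≈ 12823 mm ≈ 12.8 m.

12.8 m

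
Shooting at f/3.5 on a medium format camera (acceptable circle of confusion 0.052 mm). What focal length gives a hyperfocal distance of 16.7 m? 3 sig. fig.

From H = f²/(N·c) + f, with f ≪ H: f ≈ √(H·N·c) = √(16700 × 3.5 × 0.052) = √3039.4 ≈ 55.13 mm.
Exact: f² + N·c·f − N·c·H = 0 ⇒ f = (−N·c + √((N·c)² + 4·N·c·H))/2 = (−0.182 + √12158)/2 ≈ 55.040 mm ≈ 55.0 mm.

55.0 mm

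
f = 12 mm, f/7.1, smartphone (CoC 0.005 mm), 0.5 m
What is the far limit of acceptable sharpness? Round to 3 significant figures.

0.568 m

Hyperfocal distance H = f²/(N·c) + f = 12²/(7.1 × 0.005) + 12 = 144/0.0355 + 12 ≈ 4068.3 mm ≈ 4.068 m.
Far limit Df = s·(H − f)/(H − s) = 500 × (4068.3 − 12) / (4068.3 − 500) = 500 × 4056.3 / 3568.3 ≈ 568.38 mm ≈ 0.568 m.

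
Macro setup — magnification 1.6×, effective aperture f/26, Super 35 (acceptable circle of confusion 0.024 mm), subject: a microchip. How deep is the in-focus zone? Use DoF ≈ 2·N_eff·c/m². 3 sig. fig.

0.487 mm

At magnification m, DoF ≈ 2·N_eff·c/m² = 2 × 26 × 0.024 / 1.6² = 1.248 / 2.56 ≈ 0.487 mm.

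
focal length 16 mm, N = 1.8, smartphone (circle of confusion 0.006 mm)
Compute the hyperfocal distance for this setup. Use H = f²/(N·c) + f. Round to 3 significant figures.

Hyperfocal distance H = f²/(N·c) + f = 16²/(1.8 × 0.006) + 16 = 256/0.0108 + 16 ≈ 23719.7 mm ≈ 23.7 m.

23.7 m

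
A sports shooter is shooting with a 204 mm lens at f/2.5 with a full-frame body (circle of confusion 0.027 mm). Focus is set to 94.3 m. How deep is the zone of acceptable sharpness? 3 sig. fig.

29.5 m

Hyperfocal distance H = f²/(N·c) + f = 204²/(2.5 × 0.027) + 204 = 41616/0.0675 + 204 ≈ 616737.3 mm ≈ 616.7 m.
Near limit Dn = s·(H − f)/(H + s − 2f) = 94300 × (616737.3 − 204) / (616737.3 + 94300 − 2 × 204) = 94300 × 616533.3 / 710629.3 ≈ 81814 mm.
Far limit Df = s·(H − f)/(H − s) = 94300 × (616737.3 − 204) / (616737.3 − 94300) = 94300 × 616533.3 / 522437.3 ≈ 111284 mm.
Depth of field = Df − Dn = 111284 − 81814 ≈ 29470 mm ≈ 29.5 m.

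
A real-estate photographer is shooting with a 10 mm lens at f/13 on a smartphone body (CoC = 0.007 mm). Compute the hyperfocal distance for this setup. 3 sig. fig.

1.11 m

Hyperfocal distance H = f²/(N·c) + f = 10²/(13 × 0.007) + 10 = 100/0.091 + 10 ≈ 1108.9 mm ≈ 1.11 m.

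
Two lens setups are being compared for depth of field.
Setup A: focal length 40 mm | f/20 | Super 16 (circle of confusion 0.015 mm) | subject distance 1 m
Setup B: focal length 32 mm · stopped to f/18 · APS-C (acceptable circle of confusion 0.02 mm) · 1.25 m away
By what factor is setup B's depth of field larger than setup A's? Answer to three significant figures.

Setup A: H = 40²/(20×0.015) + 40 ≈ 5373.3 mm; DoF = Df − Dn = 1219.51 − 847.46 ≈ 372.05 mm.
Setup B: H = 32²/(18×0.02) + 32 ≈ 2876.4 mm; DoF = Df − Dn = 2186.1 − 875.2 ≈ 1310.9 mm.
Ratio = 1310.9 / 372.05 ≈ 3.52.

3.52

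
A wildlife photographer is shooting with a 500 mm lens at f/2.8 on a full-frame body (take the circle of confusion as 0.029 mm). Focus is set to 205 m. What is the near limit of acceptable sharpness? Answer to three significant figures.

Hyperfocal distance H = f²/(N·c) + f = 500²/(2.8 × 0.029) + 500 = 250000/0.0812 + 500 ≈ 3079317.7 mm ≈ 3079 m.
Near limit Dn = s·(H − f)/(H + s − 2f) = 205000 × (3079317.7 − 500) / (3079317.7 + 205000 − 2 × 500) = 205000 × 3078817.7 / 3283317.7 ≈ 192232 mm ≈ 192 m.

192 m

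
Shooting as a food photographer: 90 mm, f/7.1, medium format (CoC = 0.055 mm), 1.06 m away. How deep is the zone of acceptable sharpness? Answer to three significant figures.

Hyperfocal distance H = f²/(N·c) + f = 90²/(7.1 × 0.055) + 90 = 8100/0.3905 + 90 ≈ 20832.6 mm ≈ 20.83 m.
Near limit Dn = s·(H − f)/(H + s − 2f) = 1060 × (20832.6 − 90) / (20832.6 + 1060 − 2 × 90) = 1060 × 20742.6 / 21712.6 ≈ 1012.645 mm.
Far limit Df = s·(H − f)/(H − s) = 1060 × (20832.6 − 90) / (20832.6 − 1060) = 1060 × 20742.6 / 19772.6 ≈ 1112.001 mm.
Depth of field = Df − Dn = 1112.001 − 1012.645 ≈ 99.356 mm.

99.4 mm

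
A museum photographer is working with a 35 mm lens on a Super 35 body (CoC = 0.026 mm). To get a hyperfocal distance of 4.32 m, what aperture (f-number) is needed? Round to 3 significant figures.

f/11

Rearrange H = f²/(N·c) + f for N: N = f² / ((H − f)·c).
N = 35² / ((4320 − 35) × 0.026) = 1225 / 111.4 ≈ 11.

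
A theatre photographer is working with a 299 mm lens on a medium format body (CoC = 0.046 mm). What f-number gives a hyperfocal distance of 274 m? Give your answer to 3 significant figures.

f/7.10

Rearrange H = f²/(N·c) + f for N: N = f² / ((H − f)·c).
N = 299² / ((274000 − 299) × 0.046) = 89401 / 12590 ≈ 7.10.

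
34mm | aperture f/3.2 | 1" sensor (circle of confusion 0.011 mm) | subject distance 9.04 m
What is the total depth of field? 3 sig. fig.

5.36 m

Hyperfocal distance H = f²/(N·c) + f = 34²/(3.2 × 0.011) + 34 = 1156/0.0352 + 34 ≈ 32874.9 mm ≈ 32.87 m.
Near limit Dn = s·(H − f)/(H + s − 2f) = 9040 × (32874.9 − 34) / (32874.9 + 9040 − 2 × 34) = 9040 × 32840.9 / 41846.9 ≈ 7094.5 mm.
Far limit Df = s·(H − f)/(H − s) = 9040 × (32874.9 − 34) / (32874.9 − 9040) = 9040 × 32840.9 / 23834.9 ≈ 12455.8 mm.
Depth of field = Df − Dn = 12455.8 − 7094.5 ≈ 5361.3 mm ≈ 5.36 m.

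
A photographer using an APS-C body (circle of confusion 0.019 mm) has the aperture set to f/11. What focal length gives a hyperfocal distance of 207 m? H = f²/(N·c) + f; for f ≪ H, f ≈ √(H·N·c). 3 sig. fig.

208 mm

From H = f²/(N·c) + f, with f ≪ H: f ≈ √(H·N·c) = √(207000 × 11 × 0.019) = √43263 ≈ 208.0 mm.
The +f correction barely moves this — solving exactly, f² + N·c·f − N·c·H = 0 ⇒ f = (−N·c + √((N·c)² + 4·N·c·H))/2 = (−0.209 + √173052)/2 ≈ 207.89 mm, so f ≈ 208 mm.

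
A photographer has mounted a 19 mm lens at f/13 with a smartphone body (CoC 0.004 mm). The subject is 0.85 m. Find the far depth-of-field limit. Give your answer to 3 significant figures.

0.966 m

Hyperfocal distance H = f²/(N·c) + f = 19²/(13 × 0.004) + 19 = 361/0.052 + 19 ≈ 6961.3 mm ≈ 6.961 m.
Far limit Df = s·(H − f)/(H − s) = 850 × (6961.3 − 19) / (6961.3 − 850) = 850 × 6942.3 / 6111.3 ≈ 965.58 mm ≈ 0.966 m.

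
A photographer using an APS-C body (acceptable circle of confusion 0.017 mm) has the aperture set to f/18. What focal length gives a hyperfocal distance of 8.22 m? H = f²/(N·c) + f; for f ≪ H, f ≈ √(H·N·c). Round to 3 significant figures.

From H = f²/(N·c) + f, with f ≪ H: f ≈ √(H·N·c) = √(8220 × 18 × 0.017) = √2515.3 ≈ 50.15 mm.
Exact: f² + N·c·f − N·c·H = 0 ⇒ f = (−N·c + √((N·c)² + 4·N·c·H))/2 = (−0.306 + √10061)/2 ≈ 50.000 mm ≈ 50.0 mm.

50.0 mm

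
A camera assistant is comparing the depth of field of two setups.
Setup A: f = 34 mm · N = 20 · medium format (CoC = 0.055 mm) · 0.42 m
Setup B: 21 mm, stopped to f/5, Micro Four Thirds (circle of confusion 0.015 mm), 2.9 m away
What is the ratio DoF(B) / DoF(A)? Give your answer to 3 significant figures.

Setup A: H = 34²/(20×0.055) + 34 ≈ 1084.9 mm; DoF = Df − Dn = 663.82 − 307.17 ≈ 356.65 mm.
Setup B: H = 21²/(5×0.015) + 21 ≈ 5901.0 mm; DoF = Df − Dn = 5682.1 − 1946.8 ≈ 3735.3 mm.
Ratio = 3735.3 / 356.65 ≈ 10.5.

10.5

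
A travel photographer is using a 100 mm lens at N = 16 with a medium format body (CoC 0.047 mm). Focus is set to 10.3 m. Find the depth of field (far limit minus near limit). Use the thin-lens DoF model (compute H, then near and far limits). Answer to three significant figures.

38.4 m

Hyperfocal distance H = f²/(N·c) + f = 100²/(16 × 0.047) + 100 = 10000/0.752 + 100 ≈ 13397.9 mm ≈ 13.40 m.
Near limit Dn = s·(H − f)/(H + s − 2f) = 10300 × (13397.9 − 100) / (13397.9 + 10300 − 2 × 100) = 10300 × 13297.9 / 23497.9 ≈ 5829 mm.
Far limit Df = s·(H − f)/(H − s) = 10300 × (13397.9 − 100) / (13397.9 − 10300) = 10300 × 13297.9 / 3097.9 ≈ 44214 mm.
Depth of field = Df − Dn = 44214 − 5829 ≈ 38385 mm ≈ 38.4 m.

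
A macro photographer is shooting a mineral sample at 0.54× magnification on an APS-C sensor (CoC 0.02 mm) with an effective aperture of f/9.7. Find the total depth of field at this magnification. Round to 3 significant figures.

1.33 mm

At magnification m, DoF ≈ 2·N_eff·c/m² = 2 × 9.7 × 0.02 / 0.54² = 0.388 / 0.2916 ≈ 1.33 mm.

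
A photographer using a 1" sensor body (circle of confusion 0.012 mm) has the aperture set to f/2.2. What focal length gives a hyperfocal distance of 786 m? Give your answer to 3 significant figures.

From H = f²/(N·c) + f, with f ≪ H: f ≈ √(H·N·c) = √(786000 × 2.2 × 0.012) = √20750 ≈ 144.0 mm.
The +f correction barely moves this — solving exactly, f² + N·c·f − N·c·H = 0 ⇒ f = (−N·c + √((N·c)² + 4·N·c·H))/2 = (−0.0264 + √83002)/2 ≈ 144.04 mm, so f ≈ 144 mm.

144 mm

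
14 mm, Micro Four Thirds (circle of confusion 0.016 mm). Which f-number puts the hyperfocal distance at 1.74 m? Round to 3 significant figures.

f/7.10

Rearrange H = f²/(N·c) + f for N: N = f² / ((H − f)·c).
N = 14² / ((1740 − 14) × 0.016) = 196 / 27.62 ≈ 7.10.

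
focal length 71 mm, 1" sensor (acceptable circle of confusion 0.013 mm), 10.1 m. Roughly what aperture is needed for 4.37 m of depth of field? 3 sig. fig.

f/8.01

Write h = H − f = f²/(N·c). The thin-lens limits are Dn = s·h/(h + (s−f)) and Df = s·h/(h − (s−f)), so DoF = Df − Dn = 2·s·(s−f)·h / (h² − (s−f)²).
That is a quadratic in h: DoF·h² − 2·s·(s−f)·h − DoF·(s−f)² = 0 ⇒ h = (s−f)·(s + √(s² + DoF²)) / DoF = 10029 × (10100 + √(10100² + 4370²)) / 4370 = 10029 × (10100 + 11004.9) / 4370 ≈ 48435 mm.
Then N = f²/(c·h) = 71² / (0.013 × 48435) = 5041 / 629.65 ≈ 8.01.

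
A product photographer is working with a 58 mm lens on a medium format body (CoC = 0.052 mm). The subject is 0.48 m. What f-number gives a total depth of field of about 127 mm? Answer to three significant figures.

Write h = H − f = f²/(N·c). The thin-lens limits are Dn = s·h/(h + (s−f)) and Df = s·h/(h − (s−f)), so DoF = Df − Dn = 2·s·(s−f)·h / (h² − (s−f)²).
That is a quadratic in h: DoF·h² − 2·s·(s−f)·h − DoF·(s−f)² = 0 ⇒ h = (s−f)·(s + √(s² + DoF²)) / DoF = 422 × (480 + √(480² + 127²)) / 127 = 422 × (480 + 496.517) / 127 ≈ 3244.8 mm.
Then N = f²/(c·h) = 58² / (0.052 × 3244.8) = 3364 / 168.73 ≈ 19.9.

f/19.9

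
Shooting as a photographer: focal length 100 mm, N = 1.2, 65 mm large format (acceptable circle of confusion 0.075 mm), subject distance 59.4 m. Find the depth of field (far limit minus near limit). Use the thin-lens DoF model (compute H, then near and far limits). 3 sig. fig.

Hyperfocal distance H = f²/(N·c) + f = 100²/(1.2 × 0.075) + 100 = 10000/0.09 + 100 ≈ 111211.1 mm ≈ 111.2 m.
Near limit Dn = s·(H − f)/(H + s − 2f) = 59400 × (111211.1 − 100) / (111211.1 + 59400 − 2 × 100) = 59400 × 111111.1 / 170411.1 ≈ 38730 mm.
Far limit Df = s·(H − f)/(H − s) = 59400 × (111211.1 − 100) / (111211.1 − 59400) = 59400 × 111111.1 / 51811.1 ≈ 127386 mm.
Depth of field = Df − Dn = 127386 − 38730 ≈ 88656 mm ≈ 88.7 m.

88.7 m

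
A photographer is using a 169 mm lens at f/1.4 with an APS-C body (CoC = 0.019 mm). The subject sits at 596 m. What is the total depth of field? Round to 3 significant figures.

Hyperfocal distance H = f²/(N·c) + f = 169²/(1.4 × 0.019) + 169 = 28561/0.0266 + 169 ≈ 1073890.8 mm ≈ 1074 m.
Near limit Dn = s·(H − f)/(H + s − 2f) = 596000 × (1073890.8 − 169) / (1073890.8 + 596000 − 2 × 169) = 596000 × 1073721.8 / 1669552.8 ≈ 383299 mm.
Far limit Df = s·(H − f)/(H − s) = 596000 × (1073890.8 − 169) / (1073890.8 − 596000) = 596000 × 1073721.8 / 477890.8 ≈ 1339089 mm.
Depth of field = Df − Dn = 1339089 − 383299 ≈ 955790 mm ≈ 956 m.

956 m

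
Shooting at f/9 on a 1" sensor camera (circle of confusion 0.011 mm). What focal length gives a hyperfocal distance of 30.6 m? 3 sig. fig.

55.0 mm

From H = f²/(N·c) + f, with f ≪ H: f ≈ √(H·N·c) = √(30600 × 9 × 0.011) = √3029.4 ≈ 55.04 mm.
The +f correction barely moves this — solving exactly, f² + N·c·f − N·c·H = 0 ⇒ f = (−N·c + √((N·c)² + 4·N·c·H))/2 = (−0.099 + √12118)/2 ≈ 54.991 mm, so f ≈ 55.0 mm.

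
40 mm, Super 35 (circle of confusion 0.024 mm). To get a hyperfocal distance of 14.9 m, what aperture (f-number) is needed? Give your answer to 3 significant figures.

Rearrange H = f²/(N·c) + f for N: N = f² / ((H − f)·c).
N = 40² / ((14900 − 40) × 0.024) = 1600 / 356.6 ≈ 4.49.

f/4.49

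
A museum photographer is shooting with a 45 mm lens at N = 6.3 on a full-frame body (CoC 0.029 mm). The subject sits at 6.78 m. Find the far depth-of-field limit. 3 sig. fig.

Hyperfocal distance H = f²/(N·c) + f = 45²/(6.3 × 0.029) + 45 = 2025/0.1827 + 45 ≈ 11128.7 mm ≈ 11.13 m.
Far limit Df = s·(H − f)/(H − s) = 6780 × (11128.7 − 45) / (11128.7 − 6780) = 6780 × 11083.7 / 4348.7 ≈ 17280 mm ≈ 17.3 m.

17.3 m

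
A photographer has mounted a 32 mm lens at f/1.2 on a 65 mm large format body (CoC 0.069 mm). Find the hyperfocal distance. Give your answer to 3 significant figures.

12.4 m

Hyperfocal distance H = f²/(N·c) + f = 32²/(1.2 × 0.069) + 32 = 1024/0.0828 + 32 ≈ 12399.1 mm ≈ 12.4 m.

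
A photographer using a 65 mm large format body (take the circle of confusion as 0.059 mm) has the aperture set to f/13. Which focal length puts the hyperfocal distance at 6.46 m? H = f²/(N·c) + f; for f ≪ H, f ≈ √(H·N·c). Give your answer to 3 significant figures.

70.0 mm

From H = f²/(N·c) + f, with f ≪ H: f ≈ √(H·N·c) = √(6460 × 13 × 0.059) = √4954.8 ≈ 70.39 mm.
Exact: f² + N·c·f − N·c·H = 0 ⇒ f = (−N·c + √((N·c)² + 4·N·c·H))/2 = (−0.767 + √19820)/2 ≈ 70.008 mm ≈ 70.0 mm.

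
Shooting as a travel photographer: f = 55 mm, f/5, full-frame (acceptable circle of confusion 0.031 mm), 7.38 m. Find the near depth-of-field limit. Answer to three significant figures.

Hyperfocal distance H = f²/(N·c) + f = 55²/(5 × 0.031) + 55 = 3025/0.155 + 55 ≈ 19571.1 mm ≈ 19.57 m.
Near limit Dn = s·(H − f)/(H + s − 2f) = 7380 × (19571.1 − 55) / (19571.1 + 7380 − 2 × 55) = 7380 × 19516.1 / 26841.1 ≈ 5366.0 mm ≈ 5.37 m.

5.37 m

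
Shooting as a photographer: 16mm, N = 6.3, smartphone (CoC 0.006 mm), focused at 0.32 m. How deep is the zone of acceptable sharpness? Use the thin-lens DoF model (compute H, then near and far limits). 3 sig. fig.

Hyperfocal distance H = f²/(N·c) + f = 16²/(6.3 × 0.006) + 16 = 256/0.0378 + 16 ≈ 6788.5 mm ≈ 6.788 m.
Near limit Dn = s·(H − f)/(H + s − 2f) = 320 × (6788.5 − 16) / (6788.5 + 320 − 2 × 16) = 320 × 6772.5 / 7076.5 ≈ 306.253 mm.
Far limit Df = s·(H − f)/(H − s) = 320 × (6788.5 − 16) / (6788.5 − 320) = 320 × 6772.5 / 6468.5 ≈ 335.039 mm.
Depth of field = Df − Dn = 335.039 − 306.253 ≈ 28.786 mm.

28.8 mm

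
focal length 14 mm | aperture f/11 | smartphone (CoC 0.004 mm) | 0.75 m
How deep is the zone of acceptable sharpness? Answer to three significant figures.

255 mm

Hyperfocal distance H = f²/(N·c) + f = 14²/(11 × 0.004) + 14 = 196/0.044 + 14 ≈ 4468.5 mm ≈ 4.469 m.
Near limit Dn = s·(H − f)/(H + s − 2f) = 750 × (4468.5 − 14) / (4468.5 + 750 − 2 × 14) = 750 × 4454.5 / 5190.5 ≈ 643.65 mm.
Far limit Df = s·(H − f)/(H − s) = 750 × (4468.5 − 14) / (4468.5 − 750) = 750 × 4454.5 / 3718.5 ≈ 898.45 mm.
Depth of field = Df − Dn = 898.45 − 643.65 ≈ 254.80 mm.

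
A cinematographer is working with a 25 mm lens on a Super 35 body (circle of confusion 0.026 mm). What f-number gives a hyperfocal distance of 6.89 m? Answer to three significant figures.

Rearrange H = f²/(N·c) + f for N: N = f² / ((H − f)·c).
N = 25² / ((6890 − 25) × 0.026) = 625 / 178.5 ≈ 3.50.

f/3.50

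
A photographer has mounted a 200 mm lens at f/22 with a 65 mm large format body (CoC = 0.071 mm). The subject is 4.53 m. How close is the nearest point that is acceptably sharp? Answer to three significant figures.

3.87 m

Hyperfocal distance H = f²/(N·c) + f = 200²/(22 × 0.071) + 200 = 40000/1.562 + 200 ≈ 25808.2 mm ≈ 25.81 m.
Near limit Dn = s·(H − f)/(H + s − 2f) = 4530 × (25808.2 − 200) / (25808.2 + 4530 − 2 × 200) = 4530 × 25608.2 / 29938.2 ≈ 3874.8 mm ≈ 3.87 m.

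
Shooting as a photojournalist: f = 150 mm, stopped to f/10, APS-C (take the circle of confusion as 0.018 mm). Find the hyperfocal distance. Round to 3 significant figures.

125 m

Hyperfocal distance H = f²/(N·c) + f = 150²/(10 × 0.018) + 150 = 22500/0.18 + 150 ≈ 125150.0 mm ≈ 125 m.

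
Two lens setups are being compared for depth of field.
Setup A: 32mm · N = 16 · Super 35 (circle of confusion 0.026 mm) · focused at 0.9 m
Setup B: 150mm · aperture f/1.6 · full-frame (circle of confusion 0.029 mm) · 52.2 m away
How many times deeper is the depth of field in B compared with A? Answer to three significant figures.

15.6

Setup A: H = 32²/(16×0.026) + 32 ≈ 2493.5 mm; DoF = Df − Dn = 1390.23 − 665.37 ≈ 724.86 mm.
Setup B: H = 150²/(1.6×0.029) + 150 ≈ 485063.8 mm; DoF = Df − Dn = 58477 − 47140 ≈ 11337 mm.
Ratio = 11337 / 724.86 ≈ 15.6.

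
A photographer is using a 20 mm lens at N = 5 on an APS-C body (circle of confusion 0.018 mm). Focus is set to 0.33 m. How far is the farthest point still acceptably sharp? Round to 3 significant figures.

Hyperfocal distance H = f²/(N·c) + f = 20²/(5 × 0.018) + 20 = 400/0.09 + 20 ≈ 4464.4 mm ≈ 4.464 m.
Far limit Df = s·(H − f)/(H − s) = 330 × (4464.4 − 20) / (4464.4 − 330) = 330 × 4444.4 / 4134.4 ≈ 354.74 mm.

355 mm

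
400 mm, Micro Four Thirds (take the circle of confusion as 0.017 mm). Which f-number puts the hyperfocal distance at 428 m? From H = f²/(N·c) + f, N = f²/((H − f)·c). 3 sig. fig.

f/22

Rearrange H = f²/(N·c) + f for N: N = f² / ((H − f)·c).
N = 400² / ((428000 − 400) × 0.017) = 160000 / 7269 ≈ 22.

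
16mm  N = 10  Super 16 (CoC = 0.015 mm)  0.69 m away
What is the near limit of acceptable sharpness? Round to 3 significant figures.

Hyperfocal distance H = f²/(N·c) + f = 16²/(10 × 0.015) + 16 = 256/0.15 + 16 ≈ 1722.7 mm ≈ 1.723 m.
Near limit Dn = s·(H − f)/(H + s − 2f) = 690 × (1722.7 − 16) / (1722.7 + 690 − 2 × 16) = 690 × 1706.7 / 2380.7 ≈ 494.65 mm.

495 mm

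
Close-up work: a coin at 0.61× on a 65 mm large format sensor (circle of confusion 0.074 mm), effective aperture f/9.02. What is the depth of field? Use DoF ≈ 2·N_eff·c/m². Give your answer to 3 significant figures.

At magnification m, DoF ≈ 2·N_eff·c/m² = 2 × 9.02 × 0.074 / 0.61² = 1.335 / 0.3721 ≈ 3.59 mm.

3.59 mm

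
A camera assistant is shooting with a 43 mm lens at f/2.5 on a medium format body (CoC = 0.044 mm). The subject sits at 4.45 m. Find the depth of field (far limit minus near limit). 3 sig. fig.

Hyperfocal distance H = f²/(N·c) + f = 43²/(2.5 × 0.044) + 43 = 1849/0.11 + 43 ≈ 16852.1 mm ≈ 16.85 m.
Near limit Dn = s·(H − f)/(H + s − 2f) = 4450 × (16852.1 − 43) / (16852.1 + 4450 − 2 × 43) = 4450 × 16809.1 / 21216.1 ≈ 3525.6 mm.
Far limit Df = s·(H − f)/(H − s) = 4450 × (16852.1 − 43) / (16852.1 − 4450) = 4450 × 16809.1 / 12402.1 ≈ 6031.3 mm.
Depth of field = Df − Dn = 6031.3 − 3525.6 ≈ 2505.7 mm ≈ 2.51 m.

2.51 m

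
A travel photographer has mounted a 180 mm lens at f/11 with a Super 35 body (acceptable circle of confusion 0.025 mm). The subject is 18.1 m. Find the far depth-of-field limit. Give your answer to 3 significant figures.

Hyperfocal distance H = f²/(N·c) + f = 180²/(11 × 0.025) + 180 = 32400/0.275 + 180 ≈ 117998.2 mm ≈ 118.0 m.
Far limit Df = s·(H − f)/(H − s) = 18100 × (117998.2 − 180) / (117998.2 − 18100) = 18100 × 117818.2 / 99898.2 ≈ 21347 mm ≈ 21.3 m.

21.3 m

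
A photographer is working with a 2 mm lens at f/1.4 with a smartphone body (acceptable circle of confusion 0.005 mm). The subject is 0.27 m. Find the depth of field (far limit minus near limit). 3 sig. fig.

325 mm

Hyperfocal distance H = f²/(N·c) + f = 2²/(1.4 × 0.005) + 2 = 4/0.007 + 2 ≈ 573.4 mm ≈ 0.573 m.
Near limit Dn = s·(H − f)/(H + s − 2f) = 270 × (573.4 − 2) / (573.4 + 270 − 2 × 2) = 270 × 571.4 / 839.4 ≈ 183.80 mm.
Far limit Df = s·(H − f)/(H − s) = 270 × (573.4 − 2) / (573.4 − 270) = 270 × 571.4 / 303.4 ≈ 508.47 mm.
Depth of field = Df − Dn = 508.47 − 183.80 ≈ 324.67 mm.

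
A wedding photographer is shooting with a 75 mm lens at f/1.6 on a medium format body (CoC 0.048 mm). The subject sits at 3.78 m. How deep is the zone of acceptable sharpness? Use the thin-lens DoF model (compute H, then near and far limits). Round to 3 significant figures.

383 mm

Hyperfocal distance H = f²/(N·c) + f = 75²/(1.6 × 0.048) + 75 = 5625/0.0768 + 75 ≈ 73317.2 mm ≈ 73.32 m.
Near limit Dn = s·(H − f)/(H + s − 2f) = 3780 × (73317.2 − 75) / (73317.2 + 3780 − 2 × 75) = 3780 × 73242.2 / 76947.2 ≈ 3597.99 mm.
Far limit Df = s·(H − f)/(H − s) = 3780 × (73317.2 − 75) / (73317.2 − 3780) = 3780 × 73242.2 / 69537.2 ≈ 3981.40 mm.
Depth of field = Df − Dn = 3981.40 − 3597.99 ≈ 383.41 mm.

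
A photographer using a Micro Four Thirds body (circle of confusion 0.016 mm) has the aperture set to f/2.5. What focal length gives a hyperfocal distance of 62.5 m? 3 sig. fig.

50.0 mm

From H = f²/(N·c) + f, with f ≪ H: f ≈ √(H·N·c) = √(62500 × 2.5 × 0.016) = √2500.0 ≈ 50.00 mm.
The +f correction barely moves this — solving exactly, f² + N·c·f − N·c·H = 0 ⇒ f = (−N·c + √((N·c)² + 4·N·c·H))/2 = (−0.04 + √10000)/2 ≈ 49.980 mm, so f ≈ 50.0 mm.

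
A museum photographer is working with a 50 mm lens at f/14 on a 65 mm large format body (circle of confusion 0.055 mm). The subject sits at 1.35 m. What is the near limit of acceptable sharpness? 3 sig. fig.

Hyperfocal distance H = f²/(N·c) + f = 50²/(14 × 0.055) + 50 = 2500/0.77 + 50 ≈ 3296.8 mm ≈ 3.297 m.
Near limit Dn = s·(H − f)/(H + s − 2f) = 1350 × (3296.8 − 50) / (3296.8 + 1350 − 2 × 50) = 1350 × 3246.8 / 4546.8 ≈ 964.01 mm ≈ 0.964 m.

0.964 m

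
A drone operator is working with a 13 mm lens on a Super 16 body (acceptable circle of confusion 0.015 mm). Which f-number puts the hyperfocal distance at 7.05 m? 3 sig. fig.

Rearrange H = f²/(N·c) + f for N: N = f² / ((H − f)·c).
N = 13² / ((7050 − 13) × 0.015) = 169 / 105.6 ≈ 1.60.

f/1.60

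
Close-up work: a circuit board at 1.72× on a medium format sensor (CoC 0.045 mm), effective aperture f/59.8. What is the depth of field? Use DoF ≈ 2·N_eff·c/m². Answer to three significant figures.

At magnification m, DoF ≈ 2·N_eff·c/m² = 2 × 59.8 × 0.045 / 1.72² = 5.382 / 2.958 ≈ 1.82 mm.

1.82 mm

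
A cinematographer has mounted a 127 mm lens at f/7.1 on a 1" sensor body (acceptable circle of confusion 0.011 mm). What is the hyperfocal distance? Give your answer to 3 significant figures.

Hyperfocal distance H = f²/(N·c) + f = 127²/(7.1 × 0.011) + 127 = 16129/0.0781 + 127 ≈ 206644.3 mm ≈ 207 m.

207 m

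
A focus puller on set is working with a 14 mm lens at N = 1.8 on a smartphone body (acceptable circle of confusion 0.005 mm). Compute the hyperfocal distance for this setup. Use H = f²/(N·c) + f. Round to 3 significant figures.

21.8 m

Hyperfocal distance H = f²/(N·c) + f = 14²/(1.8 × 0.005) + 14 = 196/0.009 + 14 ≈ 21791.8 mm ≈ 21.8 m.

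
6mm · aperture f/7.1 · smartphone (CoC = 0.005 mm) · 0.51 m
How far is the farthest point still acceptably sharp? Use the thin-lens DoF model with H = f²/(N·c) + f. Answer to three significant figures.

1.01 m

Hyperfocal distance H = f²/(N·c) + f = 6²/(7.1 × 0.005) + 6 = 36/0.0355 + 6 ≈ 1020.1 mm ≈ 1.020 m.
Far limit Df = s·(H − f)/(H − s) = 510 × (1020.1 − 6) / (1020.1 − 510) = 510 × 1014.1 / 510.1 ≈ 1013.9 mm ≈ 1.01 m.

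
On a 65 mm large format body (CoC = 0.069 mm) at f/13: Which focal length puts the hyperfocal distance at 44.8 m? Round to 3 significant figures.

200 mm

From H = f²/(N·c) + f, with f ≪ H: f ≈ √(H·N·c) = √(44800 × 13 × 0.069) = √40186 ≈ 200.5 mm.
Exact: f² + N·c·f − N·c·H = 0 ⇒ f = (−N·c + √((N·c)² + 4·N·c·H))/2 = (−0.897 + √160743)/2 ≈ 200.02 mm ≈ 200 mm.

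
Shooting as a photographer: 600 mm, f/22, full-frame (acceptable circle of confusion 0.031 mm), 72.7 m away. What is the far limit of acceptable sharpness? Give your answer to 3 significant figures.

84.2 m

Hyperfocal distance H = f²/(N·c) + f = 600²/(22 × 0.031) + 600 = 360000/0.682 + 600 ≈ 528459.2 mm ≈ 528.5 m.
Far limit Df = s·(H − f)/(H − s) = 72700 × (528459.2 − 600) / (528459.2 − 72700) = 72700 × 527859.2 / 455759.2 ≈ 84201 mm ≈ 84.2 m.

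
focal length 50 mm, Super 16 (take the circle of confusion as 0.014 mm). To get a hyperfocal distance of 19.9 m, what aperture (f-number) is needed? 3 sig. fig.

Rearrange H = f²/(N·c) + f for N: N = f² / ((H − f)·c).
N = 50² / ((19900 − 50) × 0.014) = 2500 / 277.9 ≈ 9.

f/9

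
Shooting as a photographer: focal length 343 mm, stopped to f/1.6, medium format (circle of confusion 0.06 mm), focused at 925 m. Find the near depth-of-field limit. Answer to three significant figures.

Hyperfocal distance H = f²/(N·c) + f = 343²/(1.6 × 0.06) + 343 = 117649/0.096 + 343 ≈ 1225853.4 mm ≈ 1226 m.
Near limit Dn = s·(H − f)/(H + s − 2f) = 925000 × (1225853.4 − 343) / (1225853.4 + 925000 − 2 × 343) = 925000 × 1225510.4 / 2150167.4 ≈ 527213 mm ≈ 527 m.

527 m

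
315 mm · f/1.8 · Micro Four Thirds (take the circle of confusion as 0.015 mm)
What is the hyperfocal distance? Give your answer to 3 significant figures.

Hyperfocal distance H = f²/(N·c) + f = 315²/(1.8 × 0.015) + 315 = 99225/0.027 + 315 ≈ 3675315.0 mm ≈ 3680 m.

3680 m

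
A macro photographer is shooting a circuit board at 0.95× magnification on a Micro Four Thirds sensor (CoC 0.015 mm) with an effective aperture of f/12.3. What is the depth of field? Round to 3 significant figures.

At magnification m, DoF ≈ 2·N_eff·c/m² = 2 × 12.3 × 0.015 / 0.95² = 0.369 / 0.9025 ≈ 0.409 mm.

0.409 mm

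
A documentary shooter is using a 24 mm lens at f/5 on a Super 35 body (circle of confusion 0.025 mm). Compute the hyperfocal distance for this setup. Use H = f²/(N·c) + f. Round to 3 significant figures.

4.63 m

Hyperfocal distance H = f²/(N·c) + f = 24²/(5 × 0.025) + 24 = 576/0.125 + 24 ≈ 4632.0 mm ≈ 4.63 m.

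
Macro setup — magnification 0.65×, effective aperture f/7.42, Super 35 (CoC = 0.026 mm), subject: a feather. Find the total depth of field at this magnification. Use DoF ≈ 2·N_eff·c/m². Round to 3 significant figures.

0.913 mm

At magnification m, DoF ≈ 2·N_eff·c/m² = 2 × 7.42 × 0.026 / 0.65² = 0.3858 / 0.4225 ≈ 0.913 mm.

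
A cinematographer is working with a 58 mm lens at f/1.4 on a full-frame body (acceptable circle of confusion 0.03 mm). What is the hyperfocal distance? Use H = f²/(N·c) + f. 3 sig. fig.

Hyperfocal distance H = f²/(N·c) + f = 58²/(1.4 × 0.03) + 58 = 3364/0.042 + 58 ≈ 80153.2 mm ≈ 80.2 m.

80.2 m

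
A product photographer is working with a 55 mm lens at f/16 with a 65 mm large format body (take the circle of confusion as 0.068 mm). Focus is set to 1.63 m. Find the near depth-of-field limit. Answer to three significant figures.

Hyperfocal distance H = f²/(N·c) + f = 55²/(16 × 0.068) + 55 = 3025/1.088 + 55 ≈ 2835.3 mm ≈ 2.835 m.
Near limit Dn = s·(H − f)/(H + s − 2f) = 1630 × (2835.3 − 55) / (2835.3 + 1630 − 2 × 55) = 1630 × 2780.3 / 4355.3 ≈ 1040.5 mm ≈ 1.04 m.

1.04 m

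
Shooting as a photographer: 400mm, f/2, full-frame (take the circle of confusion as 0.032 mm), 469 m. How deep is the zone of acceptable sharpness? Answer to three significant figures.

Hyperfocal distance H = f²/(N·c) + f = 400²/(2 × 0.032) + 400 = 160000/0.064 + 400 ≈ 2500400.0 mm ≈ 2500 m.
Near limit Dn = s·(H − f)/(H + s − 2f) = 469000 × (2500400.0 − 400) / (2500400.0 + 469000 − 2 × 400) = 469000 × 2500000.0 / 2968600.0 ≈ 394967 mm.
Far limit Df = s·(H − f)/(H − s) = 469000 × (2500400.0 − 400) / (2500400.0 − 469000) = 469000 × 2500000.0 / 2031400.0 ≈ 577188 mm.
Depth of field = Df − Dn = 577188 − 394967 ≈ 182221 mm ≈ 182 m.

182 m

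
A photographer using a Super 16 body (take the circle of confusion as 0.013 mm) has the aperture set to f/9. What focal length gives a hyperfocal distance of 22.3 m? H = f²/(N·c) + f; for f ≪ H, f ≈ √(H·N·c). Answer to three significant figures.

From H = f²/(N·c) + f, with f ≪ H: f ≈ √(H·N·c) = √(22300 × 9 × 0.013) = √2609.1 ≈ 51.08 mm.
Exact: f² + N·c·f − N·c·H = 0 ⇒ f = (−N·c + √((N·c)² + 4·N·c·H))/2 = (−0.117 + √10436)/2 ≈ 51.021 mm ≈ 51.0 mm.

51.0 mm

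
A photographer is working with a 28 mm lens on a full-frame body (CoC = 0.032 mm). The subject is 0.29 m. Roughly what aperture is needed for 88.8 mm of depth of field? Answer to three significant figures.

Write h = H − f = f²/(N·c). The thin-lens limits are Dn = s·h/(h + (s−f)) and Df = s·h/(h − (s−f)), so DoF = Df − Dn = 2·s·(s−f)·h / (h² − (s−f)²).
That is a quadratic in h: DoF·h² − 2·s·(s−f)·h − DoF·(s−f)² = 0 ⇒ h = (s−f)·(s + √(s² + DoF²)) / DoF = 262 × (290 + √(290² + 88.8²)) / 88.8 = 262 × (290 + 303.291) / 88.8 ≈ 1750.5 mm.
Then N = f²/(c·h) = 28² / (0.032 × 1750.5) = 784 / 56.015 ≈ 14.

f/14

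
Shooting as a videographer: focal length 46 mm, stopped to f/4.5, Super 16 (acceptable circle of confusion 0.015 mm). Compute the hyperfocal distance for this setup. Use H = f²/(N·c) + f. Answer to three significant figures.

31.4 m

Hyperfocal distance H = f²/(N·c) + f = 46²/(4.5 × 0.015) + 46 = 2116/0.0675 + 46 ≈ 31394.1 mm ≈ 31.4 m.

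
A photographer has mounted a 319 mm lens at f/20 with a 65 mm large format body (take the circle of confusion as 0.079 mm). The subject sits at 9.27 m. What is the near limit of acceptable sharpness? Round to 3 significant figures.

Hyperfocal distance H = f²/(N·c) + f = 319²/(20 × 0.079) + 319 = 101761/1.58 + 319 ≈ 64724.7 mm ≈ 64.72 m.
Near limit Dn = s·(H − f)/(H + s − 2f) = 9270 × (64724.7 − 319) / (64724.7 + 9270 − 2 × 319) = 9270 × 64405.7 / 73356.7 ≈ 8138.9 mm ≈ 8.14 m.

8.14 m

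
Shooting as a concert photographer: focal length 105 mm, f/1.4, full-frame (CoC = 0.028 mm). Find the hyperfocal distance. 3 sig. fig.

281 m

Hyperfocal distance H = f²/(N·c) + f = 105²/(1.4 × 0.028) + 105 = 11025/0.0392 + 105 ≈ 281355.0 mm ≈ 281 m.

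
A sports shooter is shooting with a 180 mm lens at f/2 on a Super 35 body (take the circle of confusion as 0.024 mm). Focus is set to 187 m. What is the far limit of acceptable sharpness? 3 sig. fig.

259 m

Hyperfocal distance H = f²/(N·c) + f = 180²/(2 × 0.024) + 180 = 32400/0.048 + 180 ≈ 675180.0 mm ≈ 675.2 m.
Far limit Df = s·(H − f)/(H − s) = 187000 × (675180.0 − 180) / (675180.0 − 187000) = 187000 × 675000.0 / 488180.0 ≈ 258562 mm ≈ 259 m.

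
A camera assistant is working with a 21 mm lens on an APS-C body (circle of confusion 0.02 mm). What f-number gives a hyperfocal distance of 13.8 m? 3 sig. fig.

f/1.60

Rearrange H = f²/(N·c) + f for N: N = f² / ((H − f)·c).
N = 21² / ((13800 − 21) × 0.02) = 441 / 275.6 ≈ 1.60.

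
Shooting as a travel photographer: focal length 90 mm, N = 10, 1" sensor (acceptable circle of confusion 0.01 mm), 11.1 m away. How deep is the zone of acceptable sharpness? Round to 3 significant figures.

Hyperfocal distance H = f²/(N·c) + f = 90²/(10 × 0.01) + 90 = 8100/0.1 + 90 ≈ 81090.0 mm ≈ 81.09 m.
Near limit Dn = s·(H − f)/(H + s − 2f) = 11100 × (81090.0 − 90) / (81090.0 + 11100 − 2 × 90) = 11100 × 81000.0 / 92010.0 ≈ 9771.8 mm.
Far limit Df = s·(H − f)/(H − s) = 11100 × (81090.0 − 90) / (81090.0 − 11100) = 11100 × 81000.0 / 69990.0 ≈ 12846.1 mm.
Depth of field = Df − Dn = 12846.1 − 9771.8 ≈ 3074.3 mm ≈ 3.07 m.

3.07 m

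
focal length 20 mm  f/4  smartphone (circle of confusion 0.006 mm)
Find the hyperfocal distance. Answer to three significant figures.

16.7 m

Hyperfocal distance H = f²/(N·c) + f = 20²/(4 × 0.006) + 20 = 400/0.024 + 20 ≈ 16686.7 mm ≈ 16.7 m.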